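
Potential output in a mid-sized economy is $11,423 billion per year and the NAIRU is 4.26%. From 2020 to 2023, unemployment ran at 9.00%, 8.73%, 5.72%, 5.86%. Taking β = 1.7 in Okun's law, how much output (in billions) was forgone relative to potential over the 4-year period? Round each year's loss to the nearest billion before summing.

Year 2020: gap = -1.7 × (9 - 4.26) = -8.058%, loss ≈ 11423 × 8.058/100 ≈ 920.
Year 2021: gap = -1.7 × (8.73 - 4.26) = -7.599%, loss ≈ 11423 × 7.599/100 ≈ 868.
Year 2022: gap = -1.7 × (5.72 - 4.26) = -2.482%, loss ≈ 11423 × 2.482/100 ≈ 284.
Year 2023: gap = -1.7 × (5.86 - 4.26) = -2.72%, loss ≈ 11423 × 2.72/100 ≈ 311.
Total lost output = 920 + 868 + 284 + 311 = 2383 billion.

$2,383 billion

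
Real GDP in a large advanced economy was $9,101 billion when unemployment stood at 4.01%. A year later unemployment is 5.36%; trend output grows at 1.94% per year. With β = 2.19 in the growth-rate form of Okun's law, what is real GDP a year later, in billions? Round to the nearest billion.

$9,008 billion

Δu = 5.36 - 4.01 = 1.35 points.
Okun's law (growth form): g_Y = g_Y* - β × Δu = 1.94 - 2.19 × (1.35) = 1.94 - 2.9565 = -1.0165%.
Real GDP in the next year = 9101 × (1 - 1.0165/100) = 9101 × 0.989835 ≈ 9008 billion.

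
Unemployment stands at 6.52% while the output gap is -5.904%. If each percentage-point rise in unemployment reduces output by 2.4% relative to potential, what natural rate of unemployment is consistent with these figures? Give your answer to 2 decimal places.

From Okun's law, u - u* = -(output gap)/β = -(-5.904)/2.4 = 2.46 points.
So u* = 6.52 - 2.46 = 4.06%.

4.06%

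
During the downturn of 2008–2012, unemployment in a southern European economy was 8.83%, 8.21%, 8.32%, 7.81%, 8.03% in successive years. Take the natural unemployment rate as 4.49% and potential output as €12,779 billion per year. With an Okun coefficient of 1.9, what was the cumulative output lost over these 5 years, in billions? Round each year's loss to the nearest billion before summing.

Year 2008: gap = -1.9 × (8.83 - 4.49) = -8.246%, loss ≈ 12779 × 8.246/100 ≈ 1054.
Year 2009: gap = -1.9 × (8.21 - 4.49) = -7.068%, loss ≈ 12779 × 7.068/100 ≈ 903.
Year 2010: gap = -1.9 × (8.32 - 4.49) = -7.277%, loss ≈ 12779 × 7.277/100 ≈ 930.
Year 2011: gap = -1.9 × (7.81 - 4.49) = -6.308%, loss ≈ 12779 × 6.308/100 ≈ 806.
Year 2012: gap = -1.9 × (8.03 - 4.49) = -6.726%, loss ≈ 12779 × 6.726/100 ≈ 860.
Total lost output = 1054 + 903 + 930 + 806 + 860 = 4553 billion.

€4,553 billion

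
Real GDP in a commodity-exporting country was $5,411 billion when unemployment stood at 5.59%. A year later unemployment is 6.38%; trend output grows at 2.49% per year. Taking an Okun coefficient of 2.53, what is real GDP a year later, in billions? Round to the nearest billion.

$5,438 billion

Δu = 6.38 - 5.59 = 0.79 points.
Okun's law (growth form): g_Y = g_Y* - β × Δu = 2.49 - 2.53 × (0.79) = 2.49 - 1.9987 = 0.4913%.
Real GDP in the next year = 5411 × (1 + 0.4913/100) = 5411 × 1.004913 ≈ 5438 billion.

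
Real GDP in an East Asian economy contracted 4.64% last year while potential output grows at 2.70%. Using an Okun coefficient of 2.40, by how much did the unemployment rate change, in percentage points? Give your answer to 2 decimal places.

3.06 percentage points

Growth-rate Okun's law: g_Y = g_Y* - β × Δu, so Δu = (g_Y* - g_Y)/β.
Δu = (2.7 + 4.64)/2.40 = 7.34/2.40 = 3.06 percentage points.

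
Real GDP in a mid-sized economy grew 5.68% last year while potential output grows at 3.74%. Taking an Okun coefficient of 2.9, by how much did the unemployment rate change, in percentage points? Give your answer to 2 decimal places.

-0.67 percentage points

Growth-rate Okun's law: g_Y = g_Y* - β × Δu, so Δu = (g_Y* - g_Y)/β.
Δu = (3.74 - 5.68)/2.9 = -1.94/2.9 = -0.67 percentage points.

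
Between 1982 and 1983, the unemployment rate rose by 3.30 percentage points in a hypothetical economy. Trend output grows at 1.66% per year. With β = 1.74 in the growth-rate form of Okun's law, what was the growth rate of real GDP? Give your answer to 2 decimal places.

-4.08%

Growth-rate Okun's law: g_Y = g_Y* - β × Δu.
g_Y = 1.66 - 1.74 × (3.30) = 1.66 - 5.742 = -4.082%, i.e. -4.08% to 2 d.p.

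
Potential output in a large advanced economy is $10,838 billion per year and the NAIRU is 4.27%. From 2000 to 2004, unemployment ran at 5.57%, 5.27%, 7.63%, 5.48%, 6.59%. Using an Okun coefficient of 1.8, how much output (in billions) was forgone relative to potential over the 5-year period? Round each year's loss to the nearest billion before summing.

$1,793 billion

Year 2000: gap = -1.8 × (5.57 - 4.27) = -2.34%, loss ≈ 10838 × 2.34/100 ≈ 254.
Year 2001: gap = -1.8 × (5.27 - 4.27) = -1.8%, loss ≈ 10838 × 1.8/100 ≈ 195.
Year 2002: gap = -1.8 × (7.63 - 4.27) = -6.048%, loss ≈ 10838 × 6.048/100 ≈ 655.
Year 2003: gap = -1.8 × (5.48 - 4.27) = -2.178%, loss ≈ 10838 × 2.178/100 ≈ 236.
Year 2004: gap = -1.8 × (6.59 - 4.27) = -4.176%, loss ≈ 10838 × 4.176/100 ≈ 453.
Total lost output = 254 + 195 + 655 + 236 + 453 = 1793 billion.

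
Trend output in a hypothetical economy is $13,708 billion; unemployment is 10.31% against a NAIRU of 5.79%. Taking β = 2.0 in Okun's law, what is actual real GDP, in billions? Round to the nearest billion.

$12,469 billion

Unemployment gap = 10.31 - 5.79 = 4.52 points, so the output gap is -2 × 4.52 = -9.04%.
Actual GDP = 13708 × (1 - 9.04/100) = 13708 × 0.9096 ≈ 12469 billion.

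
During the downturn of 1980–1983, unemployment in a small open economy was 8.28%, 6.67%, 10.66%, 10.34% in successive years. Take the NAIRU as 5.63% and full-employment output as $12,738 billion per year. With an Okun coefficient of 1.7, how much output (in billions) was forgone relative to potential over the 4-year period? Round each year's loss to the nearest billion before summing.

Year 1980: gap = -1.7 × (8.28 - 5.63) = -4.505%, loss ≈ 12738 × 4.505/100 ≈ 574.
Year 1981: gap = -1.7 × (6.67 - 5.63) = -1.768%, loss ≈ 12738 × 1.768/100 ≈ 225.
Year 1982: gap = -1.7 × (10.66 - 5.63) = -8.551%, loss ≈ 12738 × 8.551/100 ≈ 1089.
Year 1983: gap = -1.7 × (10.34 - 5.63) = -8.007%, loss ≈ 12738 × 8.007/100 ≈ 1020.
Total lost output = 574 + 225 + 1089 + 1020 = 2908 billion.

$2,908 billion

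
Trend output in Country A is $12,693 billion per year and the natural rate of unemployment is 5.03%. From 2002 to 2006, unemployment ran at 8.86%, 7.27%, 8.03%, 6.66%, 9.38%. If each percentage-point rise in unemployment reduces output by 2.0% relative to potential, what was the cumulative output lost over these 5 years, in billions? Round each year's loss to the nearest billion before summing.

$3,821 billion

Year 2002: gap = -2.0 × (8.86 - 5.03) = -7.66%, loss ≈ 12693 × 7.66/100 ≈ 972.
Year 2003: gap = -2.0 × (7.27 - 5.03) = -4.48%, loss ≈ 12693 × 4.48/100 ≈ 569.
Year 2004: gap = -2.0 × (8.03 - 5.03) = -6%, loss ≈ 12693 × 6/100 ≈ 762.
Year 2005: gap = -2.0 × (6.66 - 5.03) = -3.26%, loss ≈ 12693 × 3.26/100 ≈ 414.
Year 2006: gap = -2.0 × (9.38 - 5.03) = -8.7%, loss ≈ 12693 × 8.7/100 ≈ 1104.
Total lost output = 972 + 569 + 762 + 414 + 1104 = 3821 billion.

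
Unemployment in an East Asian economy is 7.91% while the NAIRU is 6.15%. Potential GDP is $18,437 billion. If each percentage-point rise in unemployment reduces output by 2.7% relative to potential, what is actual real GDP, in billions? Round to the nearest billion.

Unemployment gap = 7.91 - 6.15 = 1.76 points, so the output gap is -2.7 × 1.76 = -4.752%.
Actual GDP = 18437 × (1 - 4.752/100) = 18437 × 0.95248 ≈ 17561 billion.

$17,561 billion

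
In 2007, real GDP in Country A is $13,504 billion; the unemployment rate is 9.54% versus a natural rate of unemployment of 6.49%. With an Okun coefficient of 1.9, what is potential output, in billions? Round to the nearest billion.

$14,335 billion

Unemployment gap = 9.54 - 6.49 = 3.05 points, so output gap = -1.9 × 3.05 = -5.795%.
Since Y = Y* × (1 + gap/100), Y* = 13504/0.94205 ≈ 14335 billion.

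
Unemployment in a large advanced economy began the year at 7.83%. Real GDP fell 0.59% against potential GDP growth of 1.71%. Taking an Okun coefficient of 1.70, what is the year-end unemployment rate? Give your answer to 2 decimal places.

Growth-rate Okun's law: g_Y = g_Y* - β × Δu, so Δu = (g_Y* - g_Y)/β.
Δu = (1.71 + 0.59)/1.70 = 2.3/1.70 = 1.35 percentage points.
Year-end unemployment = 7.83 + 1.35 = 9.18%.

9.18%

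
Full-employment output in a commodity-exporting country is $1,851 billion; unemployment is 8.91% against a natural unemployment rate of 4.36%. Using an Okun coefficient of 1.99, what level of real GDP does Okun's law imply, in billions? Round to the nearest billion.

Unemployment gap = 8.91 - 4.36 = 4.55 points, so the output gap is -1.99 × 4.55 = -9.0545%.
Actual GDP = 1851 × (1 - 9.0545/100) = 1851 × 0.909455 ≈ 1683 billion.

$1,683 billion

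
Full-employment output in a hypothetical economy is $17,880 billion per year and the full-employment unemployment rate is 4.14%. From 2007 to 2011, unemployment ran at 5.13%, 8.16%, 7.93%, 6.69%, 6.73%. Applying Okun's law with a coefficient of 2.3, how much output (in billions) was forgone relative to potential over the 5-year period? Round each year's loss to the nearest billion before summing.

Year 2007: gap = -2.3 × (5.13 - 4.14) = -2.277%, loss ≈ 17880 × 2.277/100 ≈ 407.
Year 2008: gap = -2.3 × (8.16 - 4.14) = -9.246%, loss ≈ 17880 × 9.246/100 ≈ 1653.
Year 2009: gap = -2.3 × (7.93 - 4.14) = -8.717%, loss ≈ 17880 × 8.717/100 ≈ 1559.
Year 2010: gap = -2.3 × (6.69 - 4.14) = -5.865%, loss ≈ 17880 × 5.865/100 ≈ 1049.
Year 2011: gap = -2.3 × (6.73 - 4.14) = -5.957%, loss ≈ 17880 × 5.957/100 ≈ 1065.
Total lost output = 407 + 1653 + 1559 + 1049 + 1065 = 5733 billion.

$5,733 billion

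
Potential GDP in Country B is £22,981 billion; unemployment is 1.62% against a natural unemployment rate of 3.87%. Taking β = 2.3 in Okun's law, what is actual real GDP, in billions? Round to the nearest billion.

£24,170 billion

Unemployment gap = 1.62 - 3.87 = -2.25 points, so the output gap is -2.3 × (-2.25) = 5.175%.
Actual GDP = 22981 × (1 + 5.175/100) = 22981 × 1.05175 ≈ 24170 billion.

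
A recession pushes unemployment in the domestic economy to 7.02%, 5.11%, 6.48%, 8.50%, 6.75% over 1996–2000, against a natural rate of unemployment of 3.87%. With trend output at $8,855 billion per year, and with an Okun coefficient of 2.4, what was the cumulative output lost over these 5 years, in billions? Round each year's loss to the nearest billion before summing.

$3,084 billion

Year 1996: gap = -2.4 × (7.02 - 3.87) = -7.56%, loss ≈ 8855 × 7.56/100 ≈ 669.
Year 1997: gap = -2.4 × (5.11 - 3.87) = -2.976%, loss ≈ 8855 × 2.976/100 ≈ 264.
Year 1998: gap = -2.4 × (6.48 - 3.87) = -6.264%, loss ≈ 8855 × 6.264/100 ≈ 555.
Year 1999: gap = -2.4 × (8.5 - 3.87) = -11.112%, loss ≈ 8855 × 11.112/100 ≈ 984.
Year 2000: gap = -2.4 × (6.75 - 3.87) = -6.912%, loss ≈ 8855 × 6.912/100 ≈ 612.
Total lost output = 669 + 264 + 555 + 984 + 612 = 3084 billion.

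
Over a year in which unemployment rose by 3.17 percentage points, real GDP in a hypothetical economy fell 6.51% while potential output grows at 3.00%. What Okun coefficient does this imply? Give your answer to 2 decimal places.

β ≈ 3.00

Growth form: g_Y = g_Y* - β × Δu, so β = (g_Y* - g_Y)/Δu.
β = (3 + 6.51)/3.17 = 9.51/3.17 = 3.00.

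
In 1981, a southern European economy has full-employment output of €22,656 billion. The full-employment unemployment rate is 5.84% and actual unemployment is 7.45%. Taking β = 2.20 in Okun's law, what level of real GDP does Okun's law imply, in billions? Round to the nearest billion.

€21,854 billion

Unemployment gap = 7.45 - 5.84 = 1.61 points, so the output gap is -2.2 × 1.61 = -3.542%.
Actual GDP = 22656 × (1 - 3.542/100) = 22656 × 0.96458 ≈ 21854 billion.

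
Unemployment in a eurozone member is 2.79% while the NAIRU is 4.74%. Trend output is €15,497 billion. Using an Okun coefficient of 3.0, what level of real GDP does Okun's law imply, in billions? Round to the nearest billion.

€16,404 billion

Unemployment gap = 2.79 - 4.74 = -1.95 points, so the output gap is -3 × (-1.95) = 5.85%.
Actual GDP = 15497 × (1 + 5.85/100) = 15497 × 1.0585 ≈ 16404 billion.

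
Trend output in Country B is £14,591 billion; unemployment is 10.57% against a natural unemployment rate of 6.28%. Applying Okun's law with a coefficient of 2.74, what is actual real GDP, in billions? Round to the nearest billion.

£12,876 billion

Unemployment gap = 10.57 - 6.28 = 4.29 points, so the output gap is -2.74 × 4.29 = -11.7546%.
Actual GDP = 14591 × (1 - 11.7546/100) = 14591 × 0.882454 ≈ 12876 billion.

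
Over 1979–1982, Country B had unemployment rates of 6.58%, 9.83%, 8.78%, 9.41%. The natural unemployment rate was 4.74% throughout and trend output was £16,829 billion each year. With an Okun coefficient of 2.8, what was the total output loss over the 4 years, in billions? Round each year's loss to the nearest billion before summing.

Year 1979: gap = -2.8 × (6.58 - 4.74) = -5.152%, loss ≈ 16829 × 5.152/100 ≈ 867.
Year 1980: gap = -2.8 × (9.83 - 4.74) = -14.252%, loss ≈ 16829 × 14.252/100 ≈ 2398.
Year 1981: gap = -2.8 × (8.78 - 4.74) = -11.312%, loss ≈ 16829 × 11.312/100 ≈ 1904.
Year 1982: gap = -2.8 × (9.41 - 4.74) = -13.076%, loss ≈ 16829 × 13.076/100 ≈ 2201.
Total lost output = 867 + 2398 + 1904 + 2201 = 7370 billion.

£7,370 billion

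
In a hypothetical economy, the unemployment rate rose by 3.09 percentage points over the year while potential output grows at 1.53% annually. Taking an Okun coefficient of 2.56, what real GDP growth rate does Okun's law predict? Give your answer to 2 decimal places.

Growth-rate Okun's law: g_Y = g_Y* - β × Δu.
g_Y = 1.53 - 2.56 × (3.09) = 1.53 - 7.9104 = -6.3804%, i.e. -6.38% to 2 d.p.

-6.38%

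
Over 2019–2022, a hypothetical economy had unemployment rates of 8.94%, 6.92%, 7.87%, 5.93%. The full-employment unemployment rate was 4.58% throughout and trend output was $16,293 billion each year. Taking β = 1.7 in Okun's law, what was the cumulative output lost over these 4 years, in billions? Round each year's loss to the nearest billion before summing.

Year 2019: gap = -1.7 × (8.94 - 4.58) = -7.412%, loss ≈ 16293 × 7.412/100 ≈ 1208.
Year 2020: gap = -1.7 × (6.92 - 4.58) = -3.978%, loss ≈ 16293 × 3.978/100 ≈ 648.
Year 2021: gap = -1.7 × (7.87 - 4.58) = -5.593%, loss ≈ 16293 × 5.593/100 ≈ 911.
Year 2022: gap = -1.7 × (5.93 - 4.58) = -2.295%, loss ≈ 16293 × 2.295/100 ≈ 374.
Total lost output = 1208 + 648 + 911 + 374 = 3141 billion.

$3,141 billion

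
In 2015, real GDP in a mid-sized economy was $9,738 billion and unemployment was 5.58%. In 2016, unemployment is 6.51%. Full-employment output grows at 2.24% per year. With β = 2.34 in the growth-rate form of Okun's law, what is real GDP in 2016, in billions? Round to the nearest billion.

Δu = 6.51 - 5.58 = 0.93 points.
Okun's law (growth form): g_Y = g_Y* - β × Δu = 2.24 - 2.34 × (0.93) = 2.24 - 2.1762 = 0.0638%.
Real GDP in the next year = 9738 × (1 + 0.0638/100) = 9738 × 1.000638 ≈ 9744 billion.

$9,744 billion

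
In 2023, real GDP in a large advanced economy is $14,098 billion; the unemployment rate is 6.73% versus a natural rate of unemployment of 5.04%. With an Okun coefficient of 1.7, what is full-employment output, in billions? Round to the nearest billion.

Unemployment gap = 6.73 - 5.04 = 1.69 points, so output gap = -1.7 × 1.69 = -2.873%.
Since Y = Y* × (1 + gap/100), Y* = 14098/0.97127 ≈ 14515 billion.

$14,515 billion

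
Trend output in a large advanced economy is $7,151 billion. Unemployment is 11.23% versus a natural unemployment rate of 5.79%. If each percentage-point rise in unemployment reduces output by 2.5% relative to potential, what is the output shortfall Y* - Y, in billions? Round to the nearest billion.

Output gap = -2.5 × (11.23 - 5.79) = -2.5 × 5.44 = -13.6%.
Actual GDP ≈ 7151 × 0.864 ≈ 6178 billion, so the shortfall is 7151 - 6178 = 973 billion.

$973 billion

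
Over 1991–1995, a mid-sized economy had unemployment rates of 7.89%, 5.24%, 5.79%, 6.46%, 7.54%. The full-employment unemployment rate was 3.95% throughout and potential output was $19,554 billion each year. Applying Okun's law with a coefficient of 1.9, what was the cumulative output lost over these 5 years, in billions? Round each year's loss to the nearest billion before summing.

Year 1991: gap = -1.9 × (7.89 - 3.95) = -7.486%, loss ≈ 19554 × 7.486/100 ≈ 1464.
Year 1992: gap = -1.9 × (5.24 - 3.95) = -2.451%, loss ≈ 19554 × 2.451/100 ≈ 479.
Year 1993: gap = -1.9 × (5.79 - 3.95) = -3.496%, loss ≈ 19554 × 3.496/100 ≈ 684.
Year 1994: gap = -1.9 × (6.46 - 3.95) = -4.769%, loss ≈ 19554 × 4.769/100 ≈ 933.
Year 1995: gap = -1.9 × (7.54 - 3.95) = -6.821%, loss ≈ 19554 × 6.821/100 ≈ 1334.
Total lost output = 1464 + 479 + 684 + 933 + 1334 = 4894 billion.

$4,894 billion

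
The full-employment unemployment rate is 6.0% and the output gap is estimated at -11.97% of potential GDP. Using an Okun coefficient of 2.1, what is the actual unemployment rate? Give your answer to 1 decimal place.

11.7%

From Okun's law, u - u* = -(output gap)/β = -(-11.97)/2.1 = 5.7 points.
So u = 6 + 5.7 = 11.7%.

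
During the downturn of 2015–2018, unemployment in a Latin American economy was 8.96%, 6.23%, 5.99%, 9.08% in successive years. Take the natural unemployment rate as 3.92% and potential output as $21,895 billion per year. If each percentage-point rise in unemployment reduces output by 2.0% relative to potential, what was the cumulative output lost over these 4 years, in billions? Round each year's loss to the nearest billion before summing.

Year 2015: gap = -2.0 × (8.96 - 3.92) = -10.08%, loss ≈ 21895 × 10.08/100 ≈ 2207.
Year 2016: gap = -2.0 × (6.23 - 3.92) = -4.62%, loss ≈ 21895 × 4.62/100 ≈ 1012.
Year 2017: gap = -2.0 × (5.99 - 3.92) = -4.14%, loss ≈ 21895 × 4.14/100 ≈ 906.
Year 2018: gap = -2.0 × (9.08 - 3.92) = -10.32%, loss ≈ 21895 × 10.32/100 ≈ 2260.
Total lost output = 2207 + 1012 + 906 + 2260 = 6385 billion.

$6,385 billion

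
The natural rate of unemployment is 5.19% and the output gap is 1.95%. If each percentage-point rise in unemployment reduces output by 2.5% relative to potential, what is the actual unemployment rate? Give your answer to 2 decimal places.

4.41%

From Okun's law, u - u* = -(output gap)/β = -(1.95)/2.5 = -0.78 points.
So u = 5.19 - 0.78 = 4.41%.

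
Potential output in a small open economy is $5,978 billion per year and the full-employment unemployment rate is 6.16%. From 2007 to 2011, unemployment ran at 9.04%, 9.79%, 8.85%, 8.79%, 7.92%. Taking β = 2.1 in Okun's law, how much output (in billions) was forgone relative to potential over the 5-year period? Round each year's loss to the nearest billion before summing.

Year 2007: gap = -2.1 × (9.04 - 6.16) = -6.048%, loss ≈ 5978 × 6.048/100 ≈ 362.
Year 2008: gap = -2.1 × (9.79 - 6.16) = -7.623%, loss ≈ 5978 × 7.623/100 ≈ 456.
Year 2009: gap = -2.1 × (8.85 - 6.16) = -5.649%, loss ≈ 5978 × 5.649/100 ≈ 338.
Year 2010: gap = -2.1 × (8.79 - 6.16) = -5.523%, loss ≈ 5978 × 5.523/100 ≈ 330.
Year 2011: gap = -2.1 × (7.92 - 6.16) = -3.696%, loss ≈ 5978 × 3.696/100 ≈ 221.
Total lost output = 362 + 456 + 338 + 330 + 221 = 1707 billion.

$1,707 billion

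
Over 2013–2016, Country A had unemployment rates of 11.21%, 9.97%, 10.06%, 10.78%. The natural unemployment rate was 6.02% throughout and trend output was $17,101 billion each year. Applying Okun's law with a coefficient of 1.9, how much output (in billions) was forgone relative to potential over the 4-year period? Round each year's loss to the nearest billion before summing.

$5,829 billion

Year 2013: gap = -1.9 × (11.21 - 6.02) = -9.861%, loss ≈ 17101 × 9.861/100 ≈ 1686.
Year 2014: gap = -1.9 × (9.97 - 6.02) = -7.505%, loss ≈ 17101 × 7.505/100 ≈ 1283.
Year 2015: gap = -1.9 × (10.06 - 6.02) = -7.676%, loss ≈ 17101 × 7.676/100 ≈ 1313.
Year 2016: gap = -1.9 × (10.78 - 6.02) = -9.044%, loss ≈ 17101 × 9.044/100 ≈ 1547.
Total lost output = 1686 + 1283 + 1313 + 1547 = 5829 billion.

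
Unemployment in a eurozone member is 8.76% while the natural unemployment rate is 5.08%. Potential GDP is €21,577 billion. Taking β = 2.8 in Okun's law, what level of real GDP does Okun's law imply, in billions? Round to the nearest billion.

Unemployment gap = 8.76 - 5.08 = 3.68 points, so the output gap is -2.8 × 3.68 = -10.304%.
Actual GDP = 21577 × (1 - 10.304/100) = 21577 × 0.89696 ≈ 19354 billion.

€19,354 billion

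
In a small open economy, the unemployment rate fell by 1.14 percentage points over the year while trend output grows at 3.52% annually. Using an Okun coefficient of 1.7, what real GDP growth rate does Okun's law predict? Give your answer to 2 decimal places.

Growth-rate Okun's law: g_Y = g_Y* - β × Δu.
g_Y = 3.52 - 1.7 × (-1.14) = 3.52 + 1.938 = 5.458%, i.e. 5.46% to 2 d.p.

5.46%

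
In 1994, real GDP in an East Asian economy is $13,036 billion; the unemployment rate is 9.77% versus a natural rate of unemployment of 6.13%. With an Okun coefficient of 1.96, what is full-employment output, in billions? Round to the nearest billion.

$14,037 billion

Unemployment gap = 9.77 - 6.13 = 3.64 points, so output gap = -1.96 × 3.64 = -7.1344%.
Since Y = Y* × (1 + gap/100), Y* = 13036/0.928656 ≈ 14037 billion.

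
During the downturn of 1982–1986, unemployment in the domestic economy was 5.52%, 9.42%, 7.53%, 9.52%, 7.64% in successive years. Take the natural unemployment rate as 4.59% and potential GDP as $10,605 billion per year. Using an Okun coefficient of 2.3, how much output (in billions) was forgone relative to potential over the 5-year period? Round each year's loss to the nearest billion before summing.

Year 1982: gap = -2.3 × (5.52 - 4.59) = -2.139%, loss ≈ 10605 × 2.139/100 ≈ 227.
Year 1983: gap = -2.3 × (9.42 - 4.59) = -11.109%, loss ≈ 10605 × 11.109/100 ≈ 1178.
Year 1984: gap = -2.3 × (7.53 - 4.59) = -6.762%, loss ≈ 10605 × 6.762/100 ≈ 717.
Year 1985: gap = -2.3 × (9.52 - 4.59) = -11.339%, loss ≈ 10605 × 11.339/100 ≈ 1203.
Year 1986: gap = -2.3 × (7.64 - 4.59) = -7.015%, loss ≈ 10605 × 7.015/100 ≈ 744.
Total lost output = 227 + 1178 + 717 + 1203 + 744 = 4069 billion.

$4,069 billion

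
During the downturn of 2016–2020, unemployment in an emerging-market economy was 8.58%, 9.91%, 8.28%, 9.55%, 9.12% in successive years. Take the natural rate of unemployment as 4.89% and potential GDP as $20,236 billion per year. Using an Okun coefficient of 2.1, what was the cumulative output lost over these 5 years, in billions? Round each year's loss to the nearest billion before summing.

$8,920 billion

Year 2016: gap = -2.1 × (8.58 - 4.89) = -7.749%, loss ≈ 20236 × 7.749/100 ≈ 1568.
Year 2017: gap = -2.1 × (9.91 - 4.89) = -10.542%, loss ≈ 20236 × 10.542/100 ≈ 2133.
Year 2018: gap = -2.1 × (8.28 - 4.89) = -7.119%, loss ≈ 20236 × 7.119/100 ≈ 1441.
Year 2019: gap = -2.1 × (9.55 - 4.89) = -9.786%, loss ≈ 20236 × 9.786/100 ≈ 1980.
Year 2020: gap = -2.1 × (9.12 - 4.89) = -8.883%, loss ≈ 20236 × 8.883/100 ≈ 1798.
Total lost output = 1568 + 2133 + 1441 + 1980 + 1798 = 8920 billion.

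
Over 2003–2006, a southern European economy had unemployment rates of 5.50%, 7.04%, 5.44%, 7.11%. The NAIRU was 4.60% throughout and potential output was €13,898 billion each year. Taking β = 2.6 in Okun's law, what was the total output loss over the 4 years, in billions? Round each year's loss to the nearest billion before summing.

€2,418 billion

Year 2003: gap = -2.6 × (5.5 - 4.6) = -2.34%, loss ≈ 13898 × 2.34/100 ≈ 325.
Year 2004: gap = -2.6 × (7.04 - 4.6) = -6.344%, loss ≈ 13898 × 6.344/100 ≈ 882.
Year 2005: gap = -2.6 × (5.44 - 4.6) = -2.184%, loss ≈ 13898 × 2.184/100 ≈ 304.
Year 2006: gap = -2.6 × (7.11 - 4.6) = -6.526%, loss ≈ 13898 × 6.526/100 ≈ 907.
Total lost output = 325 + 882 + 304 + 907 = 2418 billion.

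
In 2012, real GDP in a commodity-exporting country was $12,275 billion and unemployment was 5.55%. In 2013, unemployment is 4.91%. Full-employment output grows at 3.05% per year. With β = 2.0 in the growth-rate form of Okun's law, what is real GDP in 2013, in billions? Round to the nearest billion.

$12,807 billion

Δu = 4.91 - 5.55 = -0.64 points.
Okun's law (growth form): g_Y = g_Y* - β × Δu = 3.05 - 2.0 × (-0.64) = 3.05 + 1.28 = 4.33%.
Real GDP in the next year = 12275 × (1 + 4.33/100) = 12275 × 1.0433 ≈ 12807 billion.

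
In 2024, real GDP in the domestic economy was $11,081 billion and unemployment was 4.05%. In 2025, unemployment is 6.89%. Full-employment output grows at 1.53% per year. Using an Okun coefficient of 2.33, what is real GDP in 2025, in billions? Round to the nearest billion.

Δu = 6.89 - 4.05 = 2.84 points.
Okun's law (growth form): g_Y = g_Y* - β × Δu = 1.53 - 2.33 × (2.84) = 1.53 - 6.6172 = -5.0872%.
Real GDP in the next year = 11081 × (1 - 5.0872/100) = 11081 × 0.949128 ≈ 10517 billion.

$10,517 billion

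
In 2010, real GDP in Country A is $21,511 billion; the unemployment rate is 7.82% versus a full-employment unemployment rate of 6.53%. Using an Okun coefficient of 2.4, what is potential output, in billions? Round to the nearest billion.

Unemployment gap = 7.82 - 6.53 = 1.29 points, so output gap = -2.4 × 1.29 = -3.096%.
Since Y = Y* × (1 + gap/100), Y* = 21511/0.96904 ≈ 22198 billion.

$22,198 billion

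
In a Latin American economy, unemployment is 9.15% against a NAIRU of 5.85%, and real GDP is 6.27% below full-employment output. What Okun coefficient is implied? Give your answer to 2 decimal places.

β ≈ 1.90

Okun's law: output gap = -β × (u - u*).
-6.27 = -β × (9.15 - 5.85) = -β × 3.3, so β = 6.27/3.3 = 1.90.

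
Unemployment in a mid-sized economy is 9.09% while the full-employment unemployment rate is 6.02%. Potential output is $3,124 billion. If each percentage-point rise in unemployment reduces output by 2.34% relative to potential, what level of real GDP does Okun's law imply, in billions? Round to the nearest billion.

Unemployment gap = 9.09 - 6.02 = 3.07 points, so the output gap is -2.34 × 3.07 = -7.1838%.
Actual GDP = 3124 × (1 - 7.1838/100) = 3124 × 0.928162 ≈ 2900 billion.

$2,900 billion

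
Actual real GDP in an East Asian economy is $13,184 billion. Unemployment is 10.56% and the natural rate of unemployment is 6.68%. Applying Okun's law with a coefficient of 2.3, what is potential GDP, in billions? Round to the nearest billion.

Unemployment gap = 10.56 - 6.68 = 3.88 points, so output gap = -2.3 × 3.88 = -8.924%.
Since Y = Y* × (1 + gap/100), Y* = 13184/0.91076 ≈ 14476 billion.

$14,476 billion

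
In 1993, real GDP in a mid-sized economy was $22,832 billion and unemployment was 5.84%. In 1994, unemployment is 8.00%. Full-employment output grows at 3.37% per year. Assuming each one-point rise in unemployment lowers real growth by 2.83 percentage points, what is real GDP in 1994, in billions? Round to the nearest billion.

$22,206 billion

Δu = 8 - 5.84 = 2.16 points.
Okun's law (growth form): g_Y = g_Y* - β × Δu = 3.37 - 2.83 × (2.16) = 3.37 - 6.1128 = -2.7428%.
Real GDP in the next year = 22832 × (1 - 2.7428/100) = 22832 × 0.972572 ≈ 22206 billion.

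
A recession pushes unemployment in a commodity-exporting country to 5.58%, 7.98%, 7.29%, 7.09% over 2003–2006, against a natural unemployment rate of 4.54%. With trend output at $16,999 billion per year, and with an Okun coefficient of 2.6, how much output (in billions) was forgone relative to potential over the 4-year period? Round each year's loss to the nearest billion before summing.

$4,322 billion

Year 2003: gap = -2.6 × (5.58 - 4.54) = -2.704%, loss ≈ 16999 × 2.704/100 ≈ 460.
Year 2004: gap = -2.6 × (7.98 - 4.54) = -8.944%, loss ≈ 16999 × 8.944/100 ≈ 1520.
Year 2005: gap = -2.6 × (7.29 - 4.54) = -7.15%, loss ≈ 16999 × 7.15/100 ≈ 1215.
Year 2006: gap = -2.6 × (7.09 - 4.54) = -6.63%, loss ≈ 16999 × 6.63/100 ≈ 1127.
Total lost output = 460 + 1520 + 1215 + 1127 = 4322 billion.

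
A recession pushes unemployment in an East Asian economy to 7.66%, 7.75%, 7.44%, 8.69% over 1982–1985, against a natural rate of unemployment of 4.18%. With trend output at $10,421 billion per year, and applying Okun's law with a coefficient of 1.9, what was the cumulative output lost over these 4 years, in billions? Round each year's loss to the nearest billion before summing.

Year 1982: gap = -1.9 × (7.66 - 4.18) = -6.612%, loss ≈ 10421 × 6.612/100 ≈ 689.
Year 1983: gap = -1.9 × (7.75 - 4.18) = -6.783%, loss ≈ 10421 × 6.783/100 ≈ 707.
Year 1984: gap = -1.9 × (7.44 - 4.18) = -6.194%, loss ≈ 10421 × 6.194/100 ≈ 645.
Year 1985: gap = -1.9 × (8.69 - 4.18) = -8.569%, loss ≈ 10421 × 8.569/100 ≈ 893.
Total lost output = 689 + 707 + 645 + 893 = 2934 billion.

$2,934 billion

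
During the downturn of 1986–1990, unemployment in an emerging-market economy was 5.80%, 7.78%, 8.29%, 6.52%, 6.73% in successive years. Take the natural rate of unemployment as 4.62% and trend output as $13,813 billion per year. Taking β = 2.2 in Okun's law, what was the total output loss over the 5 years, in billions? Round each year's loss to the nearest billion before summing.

$3,652 billion

Year 1986: gap = -2.2 × (5.8 - 4.62) = -2.596%, loss ≈ 13813 × 2.596/100 ≈ 359.
Year 1987: gap = -2.2 × (7.78 - 4.62) = -6.952%, loss ≈ 13813 × 6.952/100 ≈ 960.
Year 1988: gap = -2.2 × (8.29 - 4.62) = -8.074%, loss ≈ 13813 × 8.074/100 ≈ 1115.
Year 1989: gap = -2.2 × (6.52 - 4.62) = -4.18%, loss ≈ 13813 × 4.18/100 ≈ 577.
Year 1990: gap = -2.2 × (6.73 - 4.62) = -4.642%, loss ≈ 13813 × 4.642/100 ≈ 641.
Total lost output = 359 + 960 + 1115 + 577 + 641 = 3652 billion.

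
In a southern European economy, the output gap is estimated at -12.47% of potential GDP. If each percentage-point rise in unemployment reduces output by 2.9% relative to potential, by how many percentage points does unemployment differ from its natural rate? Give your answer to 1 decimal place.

Okun's law: output gap = -β × (u - u*), so u - u* = -(output gap)/β.
u - u* = -(-12.47)/2.9 = 4.3 percentage points.

4.3 percentage points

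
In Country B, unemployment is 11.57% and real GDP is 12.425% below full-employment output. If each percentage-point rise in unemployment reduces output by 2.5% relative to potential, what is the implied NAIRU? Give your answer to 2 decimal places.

6.60%

From Okun's law, u - u* = -(output gap)/β = -(-12.425)/2.5 = 4.97 points.
So u* = 11.57 - 4.97 = 6.60%.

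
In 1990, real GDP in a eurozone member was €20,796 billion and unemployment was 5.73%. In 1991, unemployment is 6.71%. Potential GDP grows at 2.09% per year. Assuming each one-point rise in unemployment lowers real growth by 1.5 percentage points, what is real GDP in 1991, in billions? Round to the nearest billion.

Δu = 6.71 - 5.73 = 0.98 points.
Okun's law (growth form): g_Y = g_Y* - β × Δu = 2.09 - 1.5 × (0.98) = 2.09 - 1.47 = 0.62%.
Real GDP in the next year = 20796 × (1 + 0.62/100) = 20796 × 1.0062 ≈ 20925 billion.

€20,925 billion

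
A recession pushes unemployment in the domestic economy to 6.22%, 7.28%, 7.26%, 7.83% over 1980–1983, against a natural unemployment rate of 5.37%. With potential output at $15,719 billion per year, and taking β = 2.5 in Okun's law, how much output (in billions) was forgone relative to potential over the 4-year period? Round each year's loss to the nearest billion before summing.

Year 1980: gap = -2.5 × (6.22 - 5.37) = -2.125%, loss ≈ 15719 × 2.125/100 ≈ 334.
Year 1981: gap = -2.5 × (7.28 - 5.37) = -4.775%, loss ≈ 15719 × 4.775/100 ≈ 751.
Year 1982: gap = -2.5 × (7.26 - 5.37) = -4.725%, loss ≈ 15719 × 4.725/100 ≈ 743.
Year 1983: gap = -2.5 × (7.83 - 5.37) = -6.15%, loss ≈ 15719 × 6.15/100 ≈ 967.
Total lost output = 334 + 751 + 743 + 967 = 2795 billion.

$2,795 billion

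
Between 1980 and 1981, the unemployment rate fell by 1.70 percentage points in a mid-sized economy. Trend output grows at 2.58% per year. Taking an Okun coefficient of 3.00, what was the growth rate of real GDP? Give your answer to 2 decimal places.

7.68%

Growth-rate Okun's law: g_Y = g_Y* - β × Δu.
g_Y = 2.58 - 3.00 × (-1.70) = 2.58 + 5.1 = 7.68%, i.e. 7.68% to 2 d.p.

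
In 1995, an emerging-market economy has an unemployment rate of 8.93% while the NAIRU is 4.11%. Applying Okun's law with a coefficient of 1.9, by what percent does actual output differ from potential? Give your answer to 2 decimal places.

-9.16%

The unemployment gap is 8.93 - 4.11 = 4.82 percentage points.
Okun's law gives an output gap of -1.9 × 4.82 = -9.158%, i.e. 9.16% below potential.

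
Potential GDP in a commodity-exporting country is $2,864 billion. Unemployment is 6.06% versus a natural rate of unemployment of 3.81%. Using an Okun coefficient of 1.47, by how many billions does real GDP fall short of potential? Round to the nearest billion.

$95 billion

Output gap = -1.47 × (6.06 - 3.81) = -1.47 × 2.25 = -3.3075%.
Actual GDP ≈ 2864 × 0.966925 ≈ 2769 billion, so the shortfall is 2864 - 2769 = 95 billion.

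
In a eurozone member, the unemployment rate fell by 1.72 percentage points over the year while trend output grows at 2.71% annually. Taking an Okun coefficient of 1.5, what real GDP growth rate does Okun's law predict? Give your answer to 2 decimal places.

5.29%

Growth-rate Okun's law: g_Y = g_Y* - β × Δu.
g_Y = 2.71 - 1.5 × (-1.72) = 2.71 + 2.58 = 5.29%, i.e. 5.29% to 2 d.p.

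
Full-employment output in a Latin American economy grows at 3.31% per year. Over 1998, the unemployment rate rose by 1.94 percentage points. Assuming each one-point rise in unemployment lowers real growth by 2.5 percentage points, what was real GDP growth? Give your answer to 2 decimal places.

-1.54%

Growth-rate Okun's law: g_Y = g_Y* - β × Δu.
g_Y = 3.31 - 2.5 × (1.94) = 3.31 - 4.85 = -1.54%, i.e. -1.54% to 2 d.p.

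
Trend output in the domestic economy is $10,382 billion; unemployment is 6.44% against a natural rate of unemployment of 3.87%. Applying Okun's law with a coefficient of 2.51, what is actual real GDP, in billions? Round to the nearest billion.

Unemployment gap = 6.44 - 3.87 = 2.57 points, so the output gap is -2.51 × 2.57 = -6.4507%.
Actual GDP = 10382 × (1 - 6.4507/100) = 10382 × 0.935493 ≈ 9712 billion.

$9,712 billion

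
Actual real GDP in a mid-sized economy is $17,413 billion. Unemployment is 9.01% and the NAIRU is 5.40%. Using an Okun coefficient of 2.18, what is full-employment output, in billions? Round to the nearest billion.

Unemployment gap = 9.01 - 5.4 = 3.61 points, so output gap = -2.18 × 3.61 = -7.8698%.
Since Y = Y* × (1 + gap/100), Y* = 17413/0.921302 ≈ 18900 billion.

$18,900 billion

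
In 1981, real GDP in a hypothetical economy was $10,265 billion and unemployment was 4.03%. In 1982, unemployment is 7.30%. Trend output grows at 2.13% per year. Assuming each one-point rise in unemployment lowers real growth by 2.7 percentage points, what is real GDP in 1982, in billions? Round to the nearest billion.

$9,577 billion

Δu = 7.3 - 4.03 = 3.27 points.
Okun's law (growth form): g_Y = g_Y* - β × Δu = 2.13 - 2.7 × (3.27) = 2.13 - 8.829 = -6.699%.
Real GDP in the next year = 10265 × (1 - 6.699/100) = 10265 × 0.93301 ≈ 9577 billion.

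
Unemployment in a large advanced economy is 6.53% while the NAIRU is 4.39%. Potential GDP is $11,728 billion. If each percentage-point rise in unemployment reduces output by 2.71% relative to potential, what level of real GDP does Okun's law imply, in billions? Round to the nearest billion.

$11,048 billion

Unemployment gap = 6.53 - 4.39 = 2.14 points, so the output gap is -2.71 × 2.14 = -5.7994%.
Actual GDP = 11728 × (1 - 5.7994/100) = 11728 × 0.942006 ≈ 11048 billion.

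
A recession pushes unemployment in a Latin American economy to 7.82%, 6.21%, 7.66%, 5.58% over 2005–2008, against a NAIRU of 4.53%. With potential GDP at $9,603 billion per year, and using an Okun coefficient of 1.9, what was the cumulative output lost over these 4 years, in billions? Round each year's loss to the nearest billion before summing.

Year 2005: gap = -1.9 × (7.82 - 4.53) = -6.251%, loss ≈ 9603 × 6.251/100 ≈ 600.
Year 2006: gap = -1.9 × (6.21 - 4.53) = -3.192%, loss ≈ 9603 × 3.192/100 ≈ 307.
Year 2007: gap = -1.9 × (7.66 - 4.53) = -5.947%, loss ≈ 9603 × 5.947/100 ≈ 571.
Year 2008: gap = -1.9 × (5.58 - 4.53) = -1.995%, loss ≈ 9603 × 1.995/100 ≈ 192.
Total lost output = 600 + 307 + 571 + 192 = 1670 billion.

$1,670 billion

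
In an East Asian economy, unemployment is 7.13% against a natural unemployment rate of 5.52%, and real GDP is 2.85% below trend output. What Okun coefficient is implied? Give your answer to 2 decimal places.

Okun's law: output gap = -β × (u - u*).
-2.85 = -β × (7.13 - 5.52) = -β × 1.61, so β = 2.85/1.61 = 1.77.

β ≈ 1.77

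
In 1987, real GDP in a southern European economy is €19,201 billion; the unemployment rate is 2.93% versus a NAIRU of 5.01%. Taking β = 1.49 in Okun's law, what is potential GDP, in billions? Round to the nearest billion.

€18,624 billion

Unemployment gap = 2.93 - 5.01 = -2.08 points, so output gap = -1.49 × (-2.08) = 3.0992%.
Since Y = Y* × (1 + gap/100), Y* = 19201/1.030992 ≈ 18624 billion.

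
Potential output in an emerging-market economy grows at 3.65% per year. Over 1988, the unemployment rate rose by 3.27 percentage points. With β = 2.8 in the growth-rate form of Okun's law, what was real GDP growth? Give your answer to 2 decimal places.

Growth-rate Okun's law: g_Y = g_Y* - β × Δu.
g_Y = 3.65 - 2.8 × (3.27) = 3.65 - 9.156 = -5.506%, i.e. -5.51% to 2 d.p.

-5.51%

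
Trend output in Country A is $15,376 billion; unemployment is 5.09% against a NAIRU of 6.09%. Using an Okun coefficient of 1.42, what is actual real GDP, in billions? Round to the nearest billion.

Unemployment gap = 5.09 - 6.09 = -1 point, so the output gap is -1.42 × (-1) = 1.42%.
Actual GDP = 15376 × (1 + 1.42/100) = 15376 × 1.0142 ≈ 15594 billion.

$15,594 billion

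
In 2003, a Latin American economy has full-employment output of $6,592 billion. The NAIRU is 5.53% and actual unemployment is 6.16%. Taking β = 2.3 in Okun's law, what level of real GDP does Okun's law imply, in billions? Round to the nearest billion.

Unemployment gap = 6.16 - 5.53 = 0.63 points, so the output gap is -2.3 × 0.63 = -1.449%.
Actual GDP = 6592 × (1 - 1.449/100) = 6592 × 0.98551 ≈ 6496 billion.

$6,496 billion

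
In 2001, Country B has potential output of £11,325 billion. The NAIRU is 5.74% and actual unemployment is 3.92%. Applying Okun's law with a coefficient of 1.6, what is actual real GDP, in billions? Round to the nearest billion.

£11,655 billion

Unemployment gap = 3.92 - 5.74 = -1.82 points, so the output gap is -1.6 × (-1.82) = 2.912%.
Actual GDP = 11325 × (1 + 2.912/100) = 11325 × 1.02912 ≈ 11655 billion.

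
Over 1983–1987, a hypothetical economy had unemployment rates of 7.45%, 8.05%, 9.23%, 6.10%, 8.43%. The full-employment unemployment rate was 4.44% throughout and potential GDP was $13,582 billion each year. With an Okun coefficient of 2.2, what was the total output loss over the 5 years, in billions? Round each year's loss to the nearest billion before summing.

Year 1983: gap = -2.2 × (7.45 - 4.44) = -6.622%, loss ≈ 13582 × 6.622/100 ≈ 899.
Year 1984: gap = -2.2 × (8.05 - 4.44) = -7.942%, loss ≈ 13582 × 7.942/100 ≈ 1079.
Year 1985: gap = -2.2 × (9.23 - 4.44) = -10.538%, loss ≈ 13582 × 10.538/100 ≈ 1431.
Year 1986: gap = -2.2 × (6.1 - 4.44) = -3.652%, loss ≈ 13582 × 3.652/100 ≈ 496.
Year 1987: gap = -2.2 × (8.43 - 4.44) = -8.778%, loss ≈ 13582 × 8.778/100 ≈ 1192.
Total lost output = 899 + 1079 + 1431 + 496 + 1192 = 5097 billion.

$5,097 billion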